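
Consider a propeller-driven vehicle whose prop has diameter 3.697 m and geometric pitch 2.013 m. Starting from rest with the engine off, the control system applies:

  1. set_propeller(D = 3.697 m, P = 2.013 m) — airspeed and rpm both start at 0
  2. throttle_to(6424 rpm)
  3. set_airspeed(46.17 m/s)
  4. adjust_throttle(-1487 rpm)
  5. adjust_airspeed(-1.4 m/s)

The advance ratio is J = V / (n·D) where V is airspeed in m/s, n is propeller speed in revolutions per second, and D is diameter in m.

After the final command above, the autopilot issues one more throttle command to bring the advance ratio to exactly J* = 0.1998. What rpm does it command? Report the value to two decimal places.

rpm = 3636.58

set_propeller: D = 3.697 m, P = 2.013 m (p = P/D = 0.544496); state ← (V=0, rpm=0)
throttle_to(6424): rpm ← 6424
set_airspeed(46.17): V ← 46.17 m/s
adjust_throttle(-1487): rpm ← 6424 -1487 = 4937
adjust_airspeed(-1.4): V ← 46.17 -1.4 = 44.77 m/s
final state: V = 44.77 m/s, rpm = 4937 → n = rpm/60 = 82.283333 rev/s
target J* = 0.1998; solve J* = V/(n·D) for n: n = V/(J*·D) = 44.77/(0.1998 × 3.697) = 60.609704 rev/s
rpm = 60·n = 3636.582214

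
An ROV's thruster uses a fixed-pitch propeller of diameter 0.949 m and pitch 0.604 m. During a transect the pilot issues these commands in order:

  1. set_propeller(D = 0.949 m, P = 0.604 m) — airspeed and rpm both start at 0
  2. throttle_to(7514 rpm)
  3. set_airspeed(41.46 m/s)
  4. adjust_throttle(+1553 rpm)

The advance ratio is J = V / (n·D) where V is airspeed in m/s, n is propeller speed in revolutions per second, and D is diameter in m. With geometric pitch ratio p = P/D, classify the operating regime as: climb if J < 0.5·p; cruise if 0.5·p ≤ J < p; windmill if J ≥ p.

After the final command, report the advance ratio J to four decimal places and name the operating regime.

J = 0.2891, regime = climb

set_propeller: D = 0.949 m, P = 0.604 m (p = P/D = 0.636459); state ← (V=0, rpm=0)
throttle_to(7514): rpm ← 7514
set_airspeed(41.46): V ← 41.46 m/s
adjust_throttle(+1553): rpm ← 7514 +1553 = 9067
final state: V = 41.46 m/s, rpm = 9067 → n = rpm/60 = 151.116667 rev/s
J = V / (n·D) = 41.46 / (151.116667 × 0.949) = 0.289102
regime bands: climb J<0.3182 | cruise [0.3182, 0.6365) | windmill J≥0.6365
J = 0.2891 → climb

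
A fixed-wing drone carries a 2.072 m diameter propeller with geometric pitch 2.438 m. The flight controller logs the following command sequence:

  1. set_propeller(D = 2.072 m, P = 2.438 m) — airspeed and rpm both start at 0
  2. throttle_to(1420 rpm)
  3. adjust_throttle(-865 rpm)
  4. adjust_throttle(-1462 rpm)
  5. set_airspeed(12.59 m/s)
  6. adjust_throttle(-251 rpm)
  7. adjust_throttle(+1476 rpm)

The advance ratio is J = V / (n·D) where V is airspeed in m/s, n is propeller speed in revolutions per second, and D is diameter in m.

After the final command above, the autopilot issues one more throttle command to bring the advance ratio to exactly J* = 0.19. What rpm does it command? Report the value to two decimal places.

set_propeller: D = 2.072 m, P = 2.438 m (p = P/D = 1.176641); state ← (V=0, rpm=0)
throttle_to(1420): rpm ← 1420
adjust_throttle(-865): rpm ← 1420 -865 = 555
adjust_throttle(-1462): rpm ← 555 -1462 = -907
set_airspeed(12.59): V ← 12.59 m/s
adjust_throttle(-251): rpm ← -907 -251 = -1158
adjust_throttle(+1476): rpm ← -1158 +1476 = 318
final state: V = 12.59 m/s, rpm = 318 → n = rpm/60 = 5.300000 rev/s
target J* = 0.19; solve J* = V/(n·D) for n: n = V/(J*·D) = 12.59/(0.19 × 2.072) = 31.980289 rev/s
rpm = 60·n = 1918.817314

rpm = 1918.82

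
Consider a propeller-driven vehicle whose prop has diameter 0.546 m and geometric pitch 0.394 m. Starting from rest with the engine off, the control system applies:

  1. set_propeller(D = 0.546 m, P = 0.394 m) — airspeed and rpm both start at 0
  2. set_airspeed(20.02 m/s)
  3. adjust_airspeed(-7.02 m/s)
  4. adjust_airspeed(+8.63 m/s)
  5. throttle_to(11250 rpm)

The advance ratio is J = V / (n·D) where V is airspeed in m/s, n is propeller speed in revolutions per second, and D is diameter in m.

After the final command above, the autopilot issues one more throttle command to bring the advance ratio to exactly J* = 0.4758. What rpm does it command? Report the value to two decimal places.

set_propeller: D = 0.546 m, P = 0.394 m (p = P/D = 0.721612); state ← (V=0, rpm=0)
set_airspeed(20.02): V ← 20.02 m/s
adjust_airspeed(-7.02): V ← 20.02 -7.02 = 13 m/s
adjust_airspeed(+8.63): V ← 13 +8.63 = 21.63 m/s
throttle_to(11250): rpm ← 11250
final state: V = 21.63 m/s, rpm = 11250 → n = rpm/60 = 187.500000 rev/s
target J* = 0.4758; solve J* = V/(n·D) for n: n = V/(J*·D) = 21.63/(0.4758 × 0.546) = 83.260581 rev/s
rpm = 60·n = 4995.634882

rpm = 4995.63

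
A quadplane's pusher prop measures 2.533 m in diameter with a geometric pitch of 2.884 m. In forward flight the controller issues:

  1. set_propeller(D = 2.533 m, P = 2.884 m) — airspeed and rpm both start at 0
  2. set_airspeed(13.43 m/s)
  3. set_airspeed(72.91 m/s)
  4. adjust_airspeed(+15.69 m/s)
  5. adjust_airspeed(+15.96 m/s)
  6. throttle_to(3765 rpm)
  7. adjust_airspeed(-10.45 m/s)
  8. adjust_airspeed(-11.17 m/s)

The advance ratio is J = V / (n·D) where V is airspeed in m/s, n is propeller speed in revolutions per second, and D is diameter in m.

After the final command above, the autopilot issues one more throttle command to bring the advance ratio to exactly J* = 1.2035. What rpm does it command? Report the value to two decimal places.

set_propeller: D = 2.533 m, P = 2.884 m (p = P/D = 1.138571); state ← (V=0, rpm=0)
set_airspeed(13.43): V ← 13.43 m/s
set_airspeed(72.91): V ← 72.91 m/s
adjust_airspeed(+15.69): V ← 72.91 +15.69 = 88.6 m/s
adjust_airspeed(+15.96): V ← 88.6 +15.96 = 104.56 m/s
throttle_to(3765): rpm ← 3765
adjust_airspeed(-10.45): V ← 104.56 -10.45 = 94.11 m/s
adjust_airspeed(-11.17): V ← 94.11 -11.17 = 82.94 m/s
final state: V = 82.94 m/s, rpm = 3765 → n = rpm/60 = 62.750000 rev/s
target J* = 1.2035; solve J* = V/(n·D) for n: n = V/(J*·D) = 82.94/(1.2035 × 2.533) = 27.207131 rev/s
rpm = 60·n = 1632.427856

rpm = 1632.43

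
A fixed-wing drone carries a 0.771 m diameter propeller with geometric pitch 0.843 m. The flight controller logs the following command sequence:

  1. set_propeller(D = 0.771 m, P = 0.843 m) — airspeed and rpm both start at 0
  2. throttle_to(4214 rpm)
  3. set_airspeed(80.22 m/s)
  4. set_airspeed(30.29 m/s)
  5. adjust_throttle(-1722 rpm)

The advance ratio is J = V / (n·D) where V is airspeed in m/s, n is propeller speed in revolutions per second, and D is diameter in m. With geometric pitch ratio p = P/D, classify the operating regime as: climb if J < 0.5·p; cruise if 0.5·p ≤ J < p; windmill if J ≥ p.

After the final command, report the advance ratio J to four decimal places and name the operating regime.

J = 0.9459, regime = cruise

set_propeller: D = 0.771 m, P = 0.843 m (p = P/D = 1.093385); state ← (V=0, rpm=0)
throttle_to(4214): rpm ← 4214
set_airspeed(80.22): V ← 80.22 m/s
set_airspeed(30.29): V ← 30.29 m/s
adjust_throttle(-1722): rpm ← 4214 -1722 = 2492
final state: V = 30.29 m/s, rpm = 2492 → n = rpm/60 = 41.533333 rev/s
J = V / (n·D) = 30.29 / (41.533333 × 0.771) = 0.945906
regime bands: climb J<0.5467 | cruise [0.5467, 1.0934) | windmill J≥1.0934
J = 0.9459 → cruise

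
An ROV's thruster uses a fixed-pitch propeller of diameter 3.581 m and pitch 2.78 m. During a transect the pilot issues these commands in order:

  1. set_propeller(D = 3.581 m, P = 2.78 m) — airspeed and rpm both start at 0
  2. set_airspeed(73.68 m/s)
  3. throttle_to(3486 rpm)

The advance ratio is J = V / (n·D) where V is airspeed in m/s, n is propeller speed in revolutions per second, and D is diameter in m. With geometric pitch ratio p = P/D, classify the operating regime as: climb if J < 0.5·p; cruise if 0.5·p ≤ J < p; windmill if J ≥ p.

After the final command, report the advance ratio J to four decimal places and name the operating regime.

J = 0.3541, regime = climb

set_propeller: D = 3.581 m, P = 2.78 m (p = P/D = 0.776319); state ← (V=0, rpm=0)
set_airspeed(73.68): V ← 73.68 m/s
throttle_to(3486): rpm ← 3486
final state: V = 73.68 m/s, rpm = 3486 → n = rpm/60 = 58.100000 rev/s
J = V / (n·D) = 73.68 / (58.100000 × 3.581) = 0.354135
regime bands: climb J<0.3882 | cruise [0.3882, 0.7763) | windmill J≥0.7763
J = 0.3541 → climb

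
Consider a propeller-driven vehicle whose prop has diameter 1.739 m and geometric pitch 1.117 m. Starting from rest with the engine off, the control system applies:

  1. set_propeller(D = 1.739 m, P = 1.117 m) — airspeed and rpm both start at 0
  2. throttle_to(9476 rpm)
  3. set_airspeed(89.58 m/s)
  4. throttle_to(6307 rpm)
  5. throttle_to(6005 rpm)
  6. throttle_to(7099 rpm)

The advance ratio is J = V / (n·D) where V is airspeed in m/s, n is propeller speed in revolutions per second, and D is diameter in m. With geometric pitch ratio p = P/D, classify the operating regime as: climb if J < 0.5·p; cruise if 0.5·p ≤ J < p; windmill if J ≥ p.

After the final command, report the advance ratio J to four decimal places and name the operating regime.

set_propeller: D = 1.739 m, P = 1.117 m (p = P/D = 0.642323); state ← (V=0, rpm=0)
throttle_to(9476): rpm ← 9476
set_airspeed(89.58): V ← 89.58 m/s
throttle_to(6307): rpm ← 6307
throttle_to(6005): rpm ← 6005
throttle_to(7099): rpm ← 7099
final state: V = 89.58 m/s, rpm = 7099 → n = rpm/60 = 118.316667 rev/s
J = V / (n·D) = 89.58 / (118.316667 × 1.739) = 0.435377
regime bands: climb J<0.3212 | cruise [0.3212, 0.6423) | windmill J≥0.6423
J = 0.4354 → cruise

J = 0.4354, regime = cruise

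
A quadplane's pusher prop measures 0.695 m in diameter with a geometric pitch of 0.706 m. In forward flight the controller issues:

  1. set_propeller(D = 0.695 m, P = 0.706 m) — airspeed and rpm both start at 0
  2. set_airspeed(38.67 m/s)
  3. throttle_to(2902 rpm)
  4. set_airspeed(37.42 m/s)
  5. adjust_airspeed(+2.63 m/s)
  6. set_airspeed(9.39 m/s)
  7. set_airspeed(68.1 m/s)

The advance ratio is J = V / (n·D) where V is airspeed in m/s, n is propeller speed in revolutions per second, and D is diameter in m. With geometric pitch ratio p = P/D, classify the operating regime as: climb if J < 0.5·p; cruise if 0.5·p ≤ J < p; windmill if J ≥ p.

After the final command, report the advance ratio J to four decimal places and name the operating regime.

J = 2.0259, regime = windmill

set_propeller: D = 0.695 m, P = 0.706 m (p = P/D = 1.015827); state ← (V=0, rpm=0)
set_airspeed(38.67): V ← 38.67 m/s
throttle_to(2902): rpm ← 2902
set_airspeed(37.42): V ← 37.42 m/s
adjust_airspeed(+2.63): V ← 37.42 +2.63 = 40.05 m/s
set_airspeed(9.39): V ← 9.39 m/s
set_airspeed(68.1): V ← 68.1 m/s
final state: V = 68.1 m/s, rpm = 2902 → n = rpm/60 = 48.366667 rev/s
J = V / (n·D) = 68.1 / (48.366667 × 0.695) = 2.025891
regime bands: climb J<0.5079 | cruise [0.5079, 1.0158) | windmill J≥1.0158
J = 2.0259 → windmill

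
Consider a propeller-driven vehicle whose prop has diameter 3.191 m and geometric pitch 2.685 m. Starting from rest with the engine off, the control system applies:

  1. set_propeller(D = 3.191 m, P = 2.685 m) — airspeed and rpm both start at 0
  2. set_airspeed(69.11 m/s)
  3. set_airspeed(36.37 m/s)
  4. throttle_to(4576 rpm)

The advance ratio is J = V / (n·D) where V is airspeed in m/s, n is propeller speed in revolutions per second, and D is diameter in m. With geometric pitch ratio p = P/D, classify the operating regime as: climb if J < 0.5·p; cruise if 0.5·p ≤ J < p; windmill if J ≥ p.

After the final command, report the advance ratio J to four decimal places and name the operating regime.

set_propeller: D = 3.191 m, P = 2.685 m (p = P/D = 0.841429); state ← (V=0, rpm=0)
set_airspeed(69.11): V ← 69.11 m/s
set_airspeed(36.37): V ← 36.37 m/s
throttle_to(4576): rpm ← 4576
final state: V = 36.37 m/s, rpm = 4576 → n = rpm/60 = 76.266667 rev/s
J = V / (n·D) = 36.37 / (76.266667 × 3.191) = 0.149445
regime bands: climb J<0.4207 | cruise [0.4207, 0.8414) | windmill J≥0.8414
J = 0.1494 → climb

J = 0.1494, regime = climb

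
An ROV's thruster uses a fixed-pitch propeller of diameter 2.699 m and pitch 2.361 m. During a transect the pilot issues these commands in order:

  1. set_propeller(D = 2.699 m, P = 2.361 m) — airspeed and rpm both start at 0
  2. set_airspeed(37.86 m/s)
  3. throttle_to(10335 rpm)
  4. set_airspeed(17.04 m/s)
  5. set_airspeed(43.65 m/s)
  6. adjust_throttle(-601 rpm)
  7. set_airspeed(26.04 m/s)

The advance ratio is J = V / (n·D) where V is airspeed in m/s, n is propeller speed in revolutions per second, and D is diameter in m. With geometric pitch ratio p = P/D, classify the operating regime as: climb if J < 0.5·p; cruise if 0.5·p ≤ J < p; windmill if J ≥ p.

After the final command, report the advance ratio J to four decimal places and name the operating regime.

set_propeller: D = 2.699 m, P = 2.361 m (p = P/D = 0.874768); state ← (V=0, rpm=0)
set_airspeed(37.86): V ← 37.86 m/s
throttle_to(10335): rpm ← 10335
set_airspeed(17.04): V ← 17.04 m/s
set_airspeed(43.65): V ← 43.65 m/s
adjust_throttle(-601): rpm ← 10335 -601 = 9734
set_airspeed(26.04): V ← 26.04 m/s
final state: V = 26.04 m/s, rpm = 9734 → n = rpm/60 = 162.233333 rev/s
J = V / (n·D) = 26.04 / (162.233333 × 2.699) = 0.059470
regime bands: climb J<0.4374 | cruise [0.4374, 0.8748) | windmill J≥0.8748
J = 0.0595 → climb

J = 0.0595, regime = climb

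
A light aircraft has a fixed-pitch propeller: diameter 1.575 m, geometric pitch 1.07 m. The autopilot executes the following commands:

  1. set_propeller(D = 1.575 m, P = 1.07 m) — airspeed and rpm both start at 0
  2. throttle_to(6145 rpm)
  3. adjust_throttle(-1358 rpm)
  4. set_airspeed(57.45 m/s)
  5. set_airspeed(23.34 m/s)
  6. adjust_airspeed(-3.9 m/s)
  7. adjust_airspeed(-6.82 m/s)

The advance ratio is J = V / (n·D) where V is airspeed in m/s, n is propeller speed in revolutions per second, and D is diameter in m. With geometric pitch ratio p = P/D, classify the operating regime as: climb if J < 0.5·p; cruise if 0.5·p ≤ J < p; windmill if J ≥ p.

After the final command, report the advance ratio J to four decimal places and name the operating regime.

set_propeller: D = 1.575 m, P = 1.07 m (p = P/D = 0.679365); state ← (V=0, rpm=0)
throttle_to(6145): rpm ← 6145
adjust_throttle(-1358): rpm ← 6145 -1358 = 4787
set_airspeed(57.45): V ← 57.45 m/s
set_airspeed(23.34): V ← 23.34 m/s
adjust_airspeed(-3.9): V ← 23.34 -3.9 = 19.44 m/s
adjust_airspeed(-6.82): V ← 19.44 -6.82 = 12.62 m/s
final state: V = 12.62 m/s, rpm = 4787 → n = rpm/60 = 79.783333 rev/s
J = V / (n·D) = 12.62 / (79.783333 × 1.575) = 0.100431
regime bands: climb J<0.3397 | cruise [0.3397, 0.6794) | windmill J≥0.6794
J = 0.1004 → climb

J = 0.1004, regime = climb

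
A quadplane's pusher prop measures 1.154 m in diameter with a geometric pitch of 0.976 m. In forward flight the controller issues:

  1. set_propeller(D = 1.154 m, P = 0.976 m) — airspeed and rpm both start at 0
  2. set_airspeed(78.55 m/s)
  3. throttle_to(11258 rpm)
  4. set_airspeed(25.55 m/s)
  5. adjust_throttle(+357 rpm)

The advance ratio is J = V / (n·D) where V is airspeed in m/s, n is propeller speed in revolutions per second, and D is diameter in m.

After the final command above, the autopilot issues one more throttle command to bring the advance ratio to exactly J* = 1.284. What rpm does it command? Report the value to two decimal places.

set_propeller: D = 1.154 m, P = 0.976 m (p = P/D = 0.845754); state ← (V=0, rpm=0)
set_airspeed(78.55): V ← 78.55 m/s
throttle_to(11258): rpm ← 11258
set_airspeed(25.55): V ← 25.55 m/s
adjust_throttle(+357): rpm ← 11258 +357 = 11615
final state: V = 25.55 m/s, rpm = 11615 → n = rpm/60 = 193.583333 rev/s
target J* = 1.284; solve J* = V/(n·D) for n: n = V/(J*·D) = 25.55/(1.284 × 1.154) = 17.243288 rev/s
rpm = 60·n = 1034.597256

rpm = 1034.60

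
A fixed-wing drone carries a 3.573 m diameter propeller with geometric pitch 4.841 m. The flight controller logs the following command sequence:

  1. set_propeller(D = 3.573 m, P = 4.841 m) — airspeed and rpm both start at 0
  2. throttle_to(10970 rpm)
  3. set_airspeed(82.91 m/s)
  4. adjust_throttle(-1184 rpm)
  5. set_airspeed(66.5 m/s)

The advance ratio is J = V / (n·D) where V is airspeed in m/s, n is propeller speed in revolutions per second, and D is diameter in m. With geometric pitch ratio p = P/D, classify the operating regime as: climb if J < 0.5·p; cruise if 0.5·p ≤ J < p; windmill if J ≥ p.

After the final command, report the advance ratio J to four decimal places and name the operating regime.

J = 0.1141, regime = climb

set_propeller: D = 3.573 m, P = 4.841 m (p = P/D = 1.354884); state ← (V=0, rpm=0)
throttle_to(10970): rpm ← 10970
set_airspeed(82.91): V ← 82.91 m/s
adjust_throttle(-1184): rpm ← 10970 -1184 = 9786
set_airspeed(66.5): V ← 66.5 m/s
final state: V = 66.5 m/s, rpm = 9786 → n = rpm/60 = 163.100000 rev/s
J = V / (n·D) = 66.5 / (163.100000 × 3.573) = 0.114113
regime bands: climb J<0.6774 | cruise [0.6774, 1.3549) | windmill J≥1.3549
J = 0.1141 → climb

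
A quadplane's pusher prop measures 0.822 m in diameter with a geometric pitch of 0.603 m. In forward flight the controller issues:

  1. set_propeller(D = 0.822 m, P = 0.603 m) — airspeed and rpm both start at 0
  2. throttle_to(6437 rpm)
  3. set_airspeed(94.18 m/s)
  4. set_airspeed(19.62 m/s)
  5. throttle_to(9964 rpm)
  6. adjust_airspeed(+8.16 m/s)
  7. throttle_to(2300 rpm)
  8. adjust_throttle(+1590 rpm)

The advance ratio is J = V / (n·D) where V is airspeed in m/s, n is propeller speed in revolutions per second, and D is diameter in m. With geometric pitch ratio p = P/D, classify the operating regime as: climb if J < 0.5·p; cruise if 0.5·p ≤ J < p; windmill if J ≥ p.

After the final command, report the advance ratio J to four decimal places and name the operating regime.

set_propeller: D = 0.822 m, P = 0.603 m (p = P/D = 0.733577); state ← (V=0, rpm=0)
throttle_to(6437): rpm ← 6437
set_airspeed(94.18): V ← 94.18 m/s
set_airspeed(19.62): V ← 19.62 m/s
throttle_to(9964): rpm ← 9964
adjust_airspeed(+8.16): V ← 19.62 +8.16 = 27.78 m/s
throttle_to(2300): rpm ← 2300
adjust_throttle(+1590): rpm ← 2300 +1590 = 3890
final state: V = 27.78 m/s, rpm = 3890 → n = rpm/60 = 64.833333 rev/s
J = V / (n·D) = 27.78 / (64.833333 × 0.822) = 0.521269
regime bands: climb J<0.3668 | cruise [0.3668, 0.7336) | windmill J≥0.7336
J = 0.5213 → cruise

J = 0.5213, regime = cruise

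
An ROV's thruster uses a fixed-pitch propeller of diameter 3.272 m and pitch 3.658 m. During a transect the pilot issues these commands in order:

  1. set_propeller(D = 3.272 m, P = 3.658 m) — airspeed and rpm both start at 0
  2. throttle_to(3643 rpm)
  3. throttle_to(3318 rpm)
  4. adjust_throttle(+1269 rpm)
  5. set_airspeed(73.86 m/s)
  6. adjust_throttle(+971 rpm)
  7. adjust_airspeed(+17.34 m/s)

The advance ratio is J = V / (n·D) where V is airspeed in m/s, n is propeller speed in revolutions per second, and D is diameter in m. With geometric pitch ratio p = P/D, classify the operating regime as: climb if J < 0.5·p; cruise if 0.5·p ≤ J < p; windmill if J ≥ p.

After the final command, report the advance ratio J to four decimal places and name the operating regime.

set_propeller: D = 3.272 m, P = 3.658 m (p = P/D = 1.117971); state ← (V=0, rpm=0)
throttle_to(3643): rpm ← 3643
throttle_to(3318): rpm ← 3318
adjust_throttle(+1269): rpm ← 3318 +1269 = 4587
set_airspeed(73.86): V ← 73.86 m/s
adjust_throttle(+971): rpm ← 4587 +971 = 5558
adjust_airspeed(+17.34): V ← 73.86 +17.34 = 91.2 m/s
final state: V = 91.2 m/s, rpm = 5558 → n = rpm/60 = 92.633333 rev/s
J = V / (n·D) = 91.2 / (92.633333 × 3.272) = 0.300895
regime bands: climb J<0.5590 | cruise [0.5590, 1.1180) | windmill J≥1.1180
J = 0.3009 → climb

J = 0.3009, regime = climb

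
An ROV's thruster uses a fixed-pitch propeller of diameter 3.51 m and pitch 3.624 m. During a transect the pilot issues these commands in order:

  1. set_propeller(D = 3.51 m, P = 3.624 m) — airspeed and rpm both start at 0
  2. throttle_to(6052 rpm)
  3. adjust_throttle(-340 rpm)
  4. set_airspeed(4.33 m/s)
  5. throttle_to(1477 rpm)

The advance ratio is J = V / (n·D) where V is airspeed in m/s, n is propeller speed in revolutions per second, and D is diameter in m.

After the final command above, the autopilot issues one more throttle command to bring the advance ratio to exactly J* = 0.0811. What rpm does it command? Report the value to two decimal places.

rpm = 912.66

set_propeller: D = 3.51 m, P = 3.624 m (p = P/D = 1.032479); state ← (V=0, rpm=0)
throttle_to(6052): rpm ← 6052
adjust_throttle(-340): rpm ← 6052 -340 = 5712
set_airspeed(4.33): V ← 4.33 m/s
throttle_to(1477): rpm ← 1477
final state: V = 4.33 m/s, rpm = 1477 → n = rpm/60 = 24.616667 rev/s
target J* = 0.0811; solve J* = V/(n·D) for n: n = V/(J*·D) = 4.33/(0.0811 × 3.51) = 15.211076 rev/s
rpm = 60·n = 912.664538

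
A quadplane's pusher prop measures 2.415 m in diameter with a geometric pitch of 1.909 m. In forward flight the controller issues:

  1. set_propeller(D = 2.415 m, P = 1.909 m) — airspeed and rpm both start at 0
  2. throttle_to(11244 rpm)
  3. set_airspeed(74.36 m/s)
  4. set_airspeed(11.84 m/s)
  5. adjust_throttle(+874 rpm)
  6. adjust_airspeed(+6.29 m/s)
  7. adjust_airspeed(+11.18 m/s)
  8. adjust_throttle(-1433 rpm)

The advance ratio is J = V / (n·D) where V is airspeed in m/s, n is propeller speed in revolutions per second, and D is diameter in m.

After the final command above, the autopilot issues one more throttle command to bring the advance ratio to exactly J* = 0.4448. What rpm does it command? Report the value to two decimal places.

set_propeller: D = 2.415 m, P = 1.909 m (p = P/D = 0.790476); state ← (V=0, rpm=0)
throttle_to(11244): rpm ← 11244
set_airspeed(74.36): V ← 74.36 m/s
set_airspeed(11.84): V ← 11.84 m/s
adjust_throttle(+874): rpm ← 11244 +874 = 12118
adjust_airspeed(+6.29): V ← 11.84 +6.29 = 18.13 m/s
adjust_airspeed(+11.18): V ← 18.13 +11.18 = 29.31 m/s
adjust_throttle(-1433): rpm ← 12118 -1433 = 10685
final state: V = 29.31 m/s, rpm = 10685 → n = rpm/60 = 178.083333 rev/s
target J* = 0.4448; solve J* = V/(n·D) for n: n = V/(J*·D) = 29.31/(0.4448 × 2.415) = 27.285625 rev/s
rpm = 60·n = 1637.137495

rpm = 1637.14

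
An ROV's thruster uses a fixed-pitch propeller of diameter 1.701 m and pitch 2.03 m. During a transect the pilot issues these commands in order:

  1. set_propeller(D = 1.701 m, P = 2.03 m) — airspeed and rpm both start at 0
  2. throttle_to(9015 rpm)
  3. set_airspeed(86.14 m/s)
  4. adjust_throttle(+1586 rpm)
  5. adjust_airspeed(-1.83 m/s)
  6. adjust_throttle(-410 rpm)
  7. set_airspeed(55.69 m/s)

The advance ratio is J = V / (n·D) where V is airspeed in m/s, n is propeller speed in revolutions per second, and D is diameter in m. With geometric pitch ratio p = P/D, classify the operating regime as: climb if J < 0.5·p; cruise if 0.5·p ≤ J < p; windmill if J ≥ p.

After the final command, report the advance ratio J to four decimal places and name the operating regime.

set_propeller: D = 1.701 m, P = 2.03 m (p = P/D = 1.193416); state ← (V=0, rpm=0)
throttle_to(9015): rpm ← 9015
set_airspeed(86.14): V ← 86.14 m/s
adjust_throttle(+1586): rpm ← 9015 +1586 = 10601
adjust_airspeed(-1.83): V ← 86.14 -1.83 = 84.31 m/s
adjust_throttle(-410): rpm ← 10601 -410 = 10191
set_airspeed(55.69): V ← 55.69 m/s
final state: V = 55.69 m/s, rpm = 10191 → n = rpm/60 = 169.850000 rev/s
J = V / (n·D) = 55.69 / (169.850000 × 1.701) = 0.192756
regime bands: climb J<0.5967 | cruise [0.5967, 1.1934) | windmill J≥1.1934
J = 0.1928 → climb

J = 0.1928, regime = climb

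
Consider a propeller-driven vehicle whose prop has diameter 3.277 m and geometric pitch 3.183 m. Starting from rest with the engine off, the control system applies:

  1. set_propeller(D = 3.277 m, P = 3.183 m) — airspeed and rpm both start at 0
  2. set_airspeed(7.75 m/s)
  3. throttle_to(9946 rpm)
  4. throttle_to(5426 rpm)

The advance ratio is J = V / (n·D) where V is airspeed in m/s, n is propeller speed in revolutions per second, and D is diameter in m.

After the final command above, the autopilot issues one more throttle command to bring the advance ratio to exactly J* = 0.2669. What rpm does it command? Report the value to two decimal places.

rpm = 531.65

set_propeller: D = 3.277 m, P = 3.183 m (p = P/D = 0.971315); state ← (V=0, rpm=0)
set_airspeed(7.75): V ← 7.75 m/s
throttle_to(9946): rpm ← 9946
throttle_to(5426): rpm ← 5426
final state: V = 7.75 m/s, rpm = 5426 → n = rpm/60 = 90.433333 rev/s
target J* = 0.2669; solve J* = V/(n·D) for n: n = V/(J*·D) = 7.75/(0.2669 × 3.277) = 8.860877 rev/s
rpm = 60·n = 531.652595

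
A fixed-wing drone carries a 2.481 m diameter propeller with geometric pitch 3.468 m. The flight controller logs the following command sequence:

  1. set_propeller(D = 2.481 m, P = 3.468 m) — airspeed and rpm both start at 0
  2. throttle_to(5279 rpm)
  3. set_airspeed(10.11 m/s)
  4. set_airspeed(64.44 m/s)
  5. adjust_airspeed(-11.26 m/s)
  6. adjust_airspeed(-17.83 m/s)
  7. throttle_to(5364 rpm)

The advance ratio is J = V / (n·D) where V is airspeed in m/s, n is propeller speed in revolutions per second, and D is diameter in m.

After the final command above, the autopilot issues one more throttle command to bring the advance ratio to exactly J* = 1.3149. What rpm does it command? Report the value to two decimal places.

set_propeller: D = 2.481 m, P = 3.468 m (p = P/D = 1.397823); state ← (V=0, rpm=0)
throttle_to(5279): rpm ← 5279
set_airspeed(10.11): V ← 10.11 m/s
set_airspeed(64.44): V ← 64.44 m/s
adjust_airspeed(-11.26): V ← 64.44 -11.26 = 53.18 m/s
adjust_airspeed(-17.83): V ← 53.18 -17.83 = 35.35 m/s
throttle_to(5364): rpm ← 5364
final state: V = 35.35 m/s, rpm = 5364 → n = rpm/60 = 89.400000 rev/s
target J* = 1.3149; solve J* = V/(n·D) for n: n = V/(J*·D) = 35.35/(1.3149 × 2.481) = 10.836023 rev/s
rpm = 60·n = 650.161395

rpm = 650.16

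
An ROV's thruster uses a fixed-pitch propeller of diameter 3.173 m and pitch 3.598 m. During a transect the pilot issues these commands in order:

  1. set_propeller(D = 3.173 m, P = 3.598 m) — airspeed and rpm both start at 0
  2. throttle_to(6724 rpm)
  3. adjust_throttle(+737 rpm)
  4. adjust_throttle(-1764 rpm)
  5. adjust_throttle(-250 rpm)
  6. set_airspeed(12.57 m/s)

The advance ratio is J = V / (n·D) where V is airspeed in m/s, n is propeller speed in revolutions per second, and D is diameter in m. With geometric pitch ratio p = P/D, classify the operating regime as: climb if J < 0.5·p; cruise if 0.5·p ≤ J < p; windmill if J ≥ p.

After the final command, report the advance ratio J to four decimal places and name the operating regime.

set_propeller: D = 3.173 m, P = 3.598 m (p = P/D = 1.133943); state ← (V=0, rpm=0)
throttle_to(6724): rpm ← 6724
adjust_throttle(+737): rpm ← 6724 +737 = 7461
adjust_throttle(-1764): rpm ← 7461 -1764 = 5697
adjust_throttle(-250): rpm ← 5697 -250 = 5447
set_airspeed(12.57): V ← 12.57 m/s
final state: V = 12.57 m/s, rpm = 5447 → n = rpm/60 = 90.783333 rev/s
J = V / (n·D) = 12.57 / (90.783333 × 3.173) = 0.043637
regime bands: climb J<0.5670 | cruise [0.5670, 1.1339) | windmill J≥1.1339
J = 0.0436 → climb

J = 0.0436, regime = climb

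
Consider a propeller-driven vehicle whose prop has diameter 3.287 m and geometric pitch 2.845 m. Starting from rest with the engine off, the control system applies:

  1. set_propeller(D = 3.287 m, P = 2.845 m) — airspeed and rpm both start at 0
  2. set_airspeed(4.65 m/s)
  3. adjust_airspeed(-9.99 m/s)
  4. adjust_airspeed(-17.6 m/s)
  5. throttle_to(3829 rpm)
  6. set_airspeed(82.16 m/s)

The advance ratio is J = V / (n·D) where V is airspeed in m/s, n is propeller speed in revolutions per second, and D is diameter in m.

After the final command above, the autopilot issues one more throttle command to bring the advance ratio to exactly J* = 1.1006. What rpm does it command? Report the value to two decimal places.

rpm = 1362.64

set_propeller: D = 3.287 m, P = 2.845 m (p = P/D = 0.865531); state ← (V=0, rpm=0)
set_airspeed(4.65): V ← 4.65 m/s
adjust_airspeed(-9.99): V ← 4.65 -9.99 = -5.34 m/s
adjust_airspeed(-17.6): V ← -5.34 -17.6 = -22.94 m/s
throttle_to(3829): rpm ← 3829
set_airspeed(82.16): V ← 82.16 m/s
final state: V = 82.16 m/s, rpm = 3829 → n = rpm/60 = 63.816667 rev/s
target J* = 1.1006; solve J* = V/(n·D) for n: n = V/(J*·D) = 82.16/(1.1006 × 3.287) = 22.710736 rev/s
rpm = 60·n = 1362.644189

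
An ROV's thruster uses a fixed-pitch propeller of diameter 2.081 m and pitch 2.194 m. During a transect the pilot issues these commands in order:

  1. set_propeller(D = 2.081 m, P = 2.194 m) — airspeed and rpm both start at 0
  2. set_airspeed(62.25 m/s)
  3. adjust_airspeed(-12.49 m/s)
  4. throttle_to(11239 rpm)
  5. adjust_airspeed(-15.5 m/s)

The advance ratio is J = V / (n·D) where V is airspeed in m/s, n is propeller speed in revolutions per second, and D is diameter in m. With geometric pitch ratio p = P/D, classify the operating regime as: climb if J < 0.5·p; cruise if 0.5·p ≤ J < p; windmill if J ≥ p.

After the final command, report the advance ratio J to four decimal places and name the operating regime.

J = 0.0879, regime = climb

set_propeller: D = 2.081 m, P = 2.194 m (p = P/D = 1.054301); state ← (V=0, rpm=0)
set_airspeed(62.25): V ← 62.25 m/s
adjust_airspeed(-12.49): V ← 62.25 -12.49 = 49.76 m/s
throttle_to(11239): rpm ← 11239
adjust_airspeed(-15.5): V ← 49.76 -15.5 = 34.26 m/s
final state: V = 34.26 m/s, rpm = 11239 → n = rpm/60 = 187.316667 rev/s
J = V / (n·D) = 34.26 / (187.316667 × 2.081) = 0.087890
regime bands: climb J<0.5272 | cruise [0.5272, 1.0543) | windmill J≥1.0543
J = 0.0879 → climb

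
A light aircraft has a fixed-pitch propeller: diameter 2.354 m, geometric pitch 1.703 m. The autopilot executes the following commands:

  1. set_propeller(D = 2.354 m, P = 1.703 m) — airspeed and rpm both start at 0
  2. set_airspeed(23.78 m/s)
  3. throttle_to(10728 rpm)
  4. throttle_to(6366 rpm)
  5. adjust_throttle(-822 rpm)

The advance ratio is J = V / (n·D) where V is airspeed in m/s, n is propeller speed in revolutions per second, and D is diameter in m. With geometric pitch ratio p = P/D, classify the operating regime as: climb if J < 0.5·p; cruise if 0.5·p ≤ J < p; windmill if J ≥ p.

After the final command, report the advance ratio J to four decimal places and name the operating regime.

set_propeller: D = 2.354 m, P = 1.703 m (p = P/D = 0.723449); state ← (V=0, rpm=0)
set_airspeed(23.78): V ← 23.78 m/s
throttle_to(10728): rpm ← 10728
throttle_to(6366): rpm ← 6366
adjust_throttle(-822): rpm ← 6366 -822 = 5544
final state: V = 23.78 m/s, rpm = 5544 → n = rpm/60 = 92.400000 rev/s
J = V / (n·D) = 23.78 / (92.400000 × 2.354) = 0.109329
regime bands: climb J<0.3617 | cruise [0.3617, 0.7234) | windmill J≥0.7234
J = 0.1093 → climb

J = 0.1093, regime = climb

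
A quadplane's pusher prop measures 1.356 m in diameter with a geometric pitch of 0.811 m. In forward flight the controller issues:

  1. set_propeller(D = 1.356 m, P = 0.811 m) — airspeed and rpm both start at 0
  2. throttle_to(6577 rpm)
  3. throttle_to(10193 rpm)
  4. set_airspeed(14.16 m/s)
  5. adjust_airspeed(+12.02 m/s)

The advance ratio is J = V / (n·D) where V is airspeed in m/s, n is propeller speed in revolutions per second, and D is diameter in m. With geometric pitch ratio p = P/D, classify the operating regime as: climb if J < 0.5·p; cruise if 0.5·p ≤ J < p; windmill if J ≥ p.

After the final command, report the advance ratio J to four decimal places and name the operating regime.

set_propeller: D = 1.356 m, P = 0.811 m (p = P/D = 0.598083); state ← (V=0, rpm=0)
throttle_to(6577): rpm ← 6577
throttle_to(10193): rpm ← 10193
set_airspeed(14.16): V ← 14.16 m/s
adjust_airspeed(+12.02): V ← 14.16 +12.02 = 26.18 m/s
final state: V = 26.18 m/s, rpm = 10193 → n = rpm/60 = 169.883333 rev/s
J = V / (n·D) = 26.18 / (169.883333 × 1.356) = 0.113647
regime bands: climb J<0.2990 | cruise [0.2990, 0.5981) | windmill J≥0.5981
J = 0.1136 → climb

J = 0.1136, regime = climb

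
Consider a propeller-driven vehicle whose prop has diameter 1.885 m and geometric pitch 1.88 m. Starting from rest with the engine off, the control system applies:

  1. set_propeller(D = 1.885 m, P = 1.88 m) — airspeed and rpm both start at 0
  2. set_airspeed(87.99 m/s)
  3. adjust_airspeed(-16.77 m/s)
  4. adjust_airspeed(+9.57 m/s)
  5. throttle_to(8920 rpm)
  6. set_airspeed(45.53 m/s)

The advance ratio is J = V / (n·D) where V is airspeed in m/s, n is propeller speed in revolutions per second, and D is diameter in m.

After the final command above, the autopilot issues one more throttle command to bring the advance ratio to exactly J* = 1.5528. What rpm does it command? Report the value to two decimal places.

rpm = 933.30

set_propeller: D = 1.885 m, P = 1.88 m (p = P/D = 0.997347); state ← (V=0, rpm=0)
set_airspeed(87.99): V ← 87.99 m/s
adjust_airspeed(-16.77): V ← 87.99 -16.77 = 71.22 m/s
adjust_airspeed(+9.57): V ← 71.22 +9.57 = 80.79 m/s
throttle_to(8920): rpm ← 8920
set_airspeed(45.53): V ← 45.53 m/s
final state: V = 45.53 m/s, rpm = 8920 → n = rpm/60 = 148.666667 rev/s
target J* = 1.5528; solve J* = V/(n·D) for n: n = V/(J*·D) = 45.53/(1.5528 × 1.885) = 15.555027 rev/s
rpm = 60·n = 933.301629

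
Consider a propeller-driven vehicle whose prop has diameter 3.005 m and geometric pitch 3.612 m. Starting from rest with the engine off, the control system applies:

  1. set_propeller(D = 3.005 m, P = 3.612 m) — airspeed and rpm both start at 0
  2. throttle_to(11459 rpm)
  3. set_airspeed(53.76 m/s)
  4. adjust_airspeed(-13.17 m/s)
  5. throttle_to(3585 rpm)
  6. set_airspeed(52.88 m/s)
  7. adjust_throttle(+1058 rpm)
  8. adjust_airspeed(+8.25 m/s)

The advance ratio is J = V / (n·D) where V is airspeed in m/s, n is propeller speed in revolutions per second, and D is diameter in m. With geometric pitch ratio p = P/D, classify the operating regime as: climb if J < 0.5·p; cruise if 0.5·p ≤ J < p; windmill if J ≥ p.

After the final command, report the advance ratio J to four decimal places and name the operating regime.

set_propeller: D = 3.005 m, P = 3.612 m (p = P/D = 1.201997); state ← (V=0, rpm=0)
throttle_to(11459): rpm ← 11459
set_airspeed(53.76): V ← 53.76 m/s
adjust_airspeed(-13.17): V ← 53.76 -13.17 = 40.59 m/s
throttle_to(3585): rpm ← 3585
set_airspeed(52.88): V ← 52.88 m/s
adjust_throttle(+1058): rpm ← 3585 +1058 = 4643
adjust_airspeed(+8.25): V ← 52.88 +8.25 = 61.13 m/s
final state: V = 61.13 m/s, rpm = 4643 → n = rpm/60 = 77.383333 rev/s
J = V / (n·D) = 61.13 / (77.383333 × 3.005) = 0.262883
regime bands: climb J<0.6010 | cruise [0.6010, 1.2020) | windmill J≥1.2020
J = 0.2629 → climb

J = 0.2629, regime = climb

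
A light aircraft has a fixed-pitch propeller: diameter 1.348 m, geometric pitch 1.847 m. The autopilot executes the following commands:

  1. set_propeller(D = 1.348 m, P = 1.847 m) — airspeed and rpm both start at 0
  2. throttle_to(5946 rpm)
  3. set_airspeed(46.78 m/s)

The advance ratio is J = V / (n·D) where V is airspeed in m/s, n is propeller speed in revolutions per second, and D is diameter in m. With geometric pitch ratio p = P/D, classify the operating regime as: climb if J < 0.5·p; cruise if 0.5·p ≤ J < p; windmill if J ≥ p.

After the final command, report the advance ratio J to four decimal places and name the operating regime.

set_propeller: D = 1.348 m, P = 1.847 m (p = P/D = 1.370178); state ← (V=0, rpm=0)
throttle_to(5946): rpm ← 5946
set_airspeed(46.78): V ← 46.78 m/s
final state: V = 46.78 m/s, rpm = 5946 → n = rpm/60 = 99.100000 rev/s
J = V / (n·D) = 46.78 / (99.100000 × 1.348) = 0.350184
regime bands: climb J<0.6851 | cruise [0.6851, 1.3702) | windmill J≥1.3702
J = 0.3502 → climb

J = 0.3502, regime = climb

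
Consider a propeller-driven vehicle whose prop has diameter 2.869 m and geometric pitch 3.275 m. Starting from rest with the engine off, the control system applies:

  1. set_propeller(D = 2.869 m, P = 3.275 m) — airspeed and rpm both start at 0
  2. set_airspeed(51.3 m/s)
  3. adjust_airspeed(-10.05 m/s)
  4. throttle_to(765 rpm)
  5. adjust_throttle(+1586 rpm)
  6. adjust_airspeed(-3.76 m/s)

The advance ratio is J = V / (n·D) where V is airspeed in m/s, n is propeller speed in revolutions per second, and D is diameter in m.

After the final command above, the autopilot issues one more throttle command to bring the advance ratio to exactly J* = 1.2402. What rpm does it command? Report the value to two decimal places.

set_propeller: D = 2.869 m, P = 3.275 m (p = P/D = 1.141513); state ← (V=0, rpm=0)
set_airspeed(51.3): V ← 51.3 m/s
adjust_airspeed(-10.05): V ← 51.3 -10.05 = 41.25 m/s
throttle_to(765): rpm ← 765
adjust_throttle(+1586): rpm ← 765 +1586 = 2351
adjust_airspeed(-3.76): V ← 41.25 -3.76 = 37.49 m/s
final state: V = 37.49 m/s, rpm = 2351 → n = rpm/60 = 39.183333 rev/s
target J* = 1.2402; solve J* = V/(n·D) for n: n = V/(J*·D) = 37.49/(1.2402 × 2.869) = 10.536422 rev/s
rpm = 60·n = 632.185333

rpm = 632.19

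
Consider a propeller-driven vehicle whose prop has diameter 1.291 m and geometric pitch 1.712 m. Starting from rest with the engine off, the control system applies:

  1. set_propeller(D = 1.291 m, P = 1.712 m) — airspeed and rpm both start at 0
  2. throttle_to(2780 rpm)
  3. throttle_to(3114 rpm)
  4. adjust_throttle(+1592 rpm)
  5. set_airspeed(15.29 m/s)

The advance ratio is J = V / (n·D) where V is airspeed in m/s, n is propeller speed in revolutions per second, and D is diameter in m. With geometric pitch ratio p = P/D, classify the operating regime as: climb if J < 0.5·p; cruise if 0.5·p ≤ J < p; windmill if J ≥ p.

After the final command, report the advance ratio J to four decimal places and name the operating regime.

J = 0.1510, regime = climb

set_propeller: D = 1.291 m, P = 1.712 m (p = P/D = 1.326104); state ← (V=0, rpm=0)
throttle_to(2780): rpm ← 2780
throttle_to(3114): rpm ← 3114
adjust_throttle(+1592): rpm ← 3114 +1592 = 4706
set_airspeed(15.29): V ← 15.29 m/s
final state: V = 15.29 m/s, rpm = 4706 → n = rpm/60 = 78.433333 rev/s
J = V / (n·D) = 15.29 / (78.433333 × 1.291) = 0.151001
regime bands: climb J<0.6631 | cruise [0.6631, 1.3261) | windmill J≥1.3261
J = 0.1510 → climb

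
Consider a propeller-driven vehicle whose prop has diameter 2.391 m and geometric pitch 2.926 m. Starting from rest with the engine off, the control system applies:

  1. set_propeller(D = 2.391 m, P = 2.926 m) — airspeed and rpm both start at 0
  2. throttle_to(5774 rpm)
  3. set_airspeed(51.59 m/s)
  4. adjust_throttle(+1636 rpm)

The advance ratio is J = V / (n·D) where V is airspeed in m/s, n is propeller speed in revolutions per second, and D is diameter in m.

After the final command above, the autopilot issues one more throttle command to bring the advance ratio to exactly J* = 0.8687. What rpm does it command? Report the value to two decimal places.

set_propeller: D = 2.391 m, P = 2.926 m (p = P/D = 1.223756); state ← (V=0, rpm=0)
throttle_to(5774): rpm ← 5774
set_airspeed(51.59): V ← 51.59 m/s
adjust_throttle(+1636): rpm ← 5774 +1636 = 7410
final state: V = 51.59 m/s, rpm = 7410 → n = rpm/60 = 123.500000 rev/s
target J* = 0.8687; solve J* = V/(n·D) for n: n = V/(J*·D) = 51.59/(0.8687 × 2.391) = 24.837972 rev/s
rpm = 60·n = 1490.278310

rpm = 1490.28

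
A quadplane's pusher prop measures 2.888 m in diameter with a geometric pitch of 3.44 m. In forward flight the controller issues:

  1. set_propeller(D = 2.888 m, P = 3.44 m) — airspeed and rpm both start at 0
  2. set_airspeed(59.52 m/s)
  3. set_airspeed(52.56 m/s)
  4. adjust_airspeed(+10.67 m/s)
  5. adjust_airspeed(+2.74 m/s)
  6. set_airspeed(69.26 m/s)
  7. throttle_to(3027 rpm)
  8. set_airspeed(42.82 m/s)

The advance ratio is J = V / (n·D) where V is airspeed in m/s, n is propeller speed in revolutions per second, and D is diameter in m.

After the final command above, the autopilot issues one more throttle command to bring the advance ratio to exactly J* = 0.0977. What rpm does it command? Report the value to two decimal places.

set_propeller: D = 2.888 m, P = 3.44 m (p = P/D = 1.191136); state ← (V=0, rpm=0)
set_airspeed(59.52): V ← 59.52 m/s
set_airspeed(52.56): V ← 52.56 m/s
adjust_airspeed(+10.67): V ← 52.56 +10.67 = 63.23 m/s
adjust_airspeed(+2.74): V ← 63.23 +2.74 = 65.97 m/s
set_airspeed(69.26): V ← 69.26 m/s
throttle_to(3027): rpm ← 3027
set_airspeed(42.82): V ← 42.82 m/s
final state: V = 42.82 m/s, rpm = 3027 → n = rpm/60 = 50.450000 rev/s
target J* = 0.0977; solve J* = V/(n·D) for n: n = V/(J*·D) = 42.82/(0.0977 × 2.888) = 151.759159 rev/s
rpm = 60·n = 9105.549523

rpm = 9105.55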